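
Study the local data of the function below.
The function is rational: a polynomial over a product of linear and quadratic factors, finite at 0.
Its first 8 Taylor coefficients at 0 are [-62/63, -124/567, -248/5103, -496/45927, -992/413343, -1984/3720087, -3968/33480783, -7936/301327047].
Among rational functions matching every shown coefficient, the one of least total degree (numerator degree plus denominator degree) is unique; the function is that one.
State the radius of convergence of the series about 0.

The radius of convergence is 9/2.

No rational of total degree below 1 reproduces all 8 coefficients; solving the [0/1] Pade equations on them gives f(x) = 31/(7*(x - 9/2)), whose expansion matches every shown term.
Denominator factor (x - 9/2): pole of order 1 at 9/2, modulus 9/2.
The radius of convergence is the smallest modulus among the singular points: 9/2.


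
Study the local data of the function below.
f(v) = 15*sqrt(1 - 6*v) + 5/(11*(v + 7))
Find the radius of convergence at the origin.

Denominator factor (v + 7): pole of order 1 at -7, modulus 7.
Branch term (15)*sqrt(1 - v/(1/6)): its argument vanishes at v = 1/6, a square-root branch point, modulus 1/6.
The radius of convergence is the smallest modulus among the singular points: 1/6.

The radius of convergence is 1/6.


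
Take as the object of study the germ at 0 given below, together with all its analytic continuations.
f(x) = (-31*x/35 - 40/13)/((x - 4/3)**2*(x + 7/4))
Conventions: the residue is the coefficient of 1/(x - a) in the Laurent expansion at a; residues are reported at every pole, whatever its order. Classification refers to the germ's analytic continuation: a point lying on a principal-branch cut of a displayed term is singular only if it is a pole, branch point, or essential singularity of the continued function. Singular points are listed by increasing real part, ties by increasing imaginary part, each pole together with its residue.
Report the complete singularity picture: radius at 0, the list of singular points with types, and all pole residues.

Radius of convergence at 0: 4/3.
At -7/4: a pole of order 1; residue -14292/88985.
At 4/3: a pole of order 2; residue 14292/88985.

Denominator factor (x + 7/4): pole of order 1 at -7/4, modulus 7/4.
Denominator factor (x - 4/3)^2: pole of order 2 at 4/3, modulus 4/3.
The radius of convergence is the smallest modulus among the singular points: 4/3.
At the order-1 pole -7/4 set g(x) = (x - (-7/4))*f(x) = (-31*x/35 - 40/13)/(x - 4/3)**2.
Simple pole: residue = g(a) at a = -7/4, which is -14292/88985.
At the order-2 pole 4/3 set g(x) = (x - (4/3))^2*f(x) = (-31*x/35 - 40/13)/(x + 7/4).
Order-2 pole: residue = g'(a); g'(4/3) = 14292/88985, so the residue is 14292/88985.
List the singular points by increasing real part (a conjugate pair: the negative imaginary part first).


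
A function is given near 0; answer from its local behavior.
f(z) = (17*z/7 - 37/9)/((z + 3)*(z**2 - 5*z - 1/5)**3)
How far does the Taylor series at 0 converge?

The radius of convergence is -5/2 + (1/10)*sqrt(645).

Denominator factor (z + 3): pole of order 1 at -3, modulus 3.
Denominator factor (z**2 - 5*z - 1/5)^3: discriminant 129/5, real irrational roots 5/2 + (1/10)*sqrt(645) and 5/2 - (1/10)*sqrt(645); poles of order 3, moduli 5/2 + (1/10)*sqrt(645) and -5/2 + (1/10)*sqrt(645).
The radius of convergence is the smallest modulus among the singular points: -5/2 + (1/10)*sqrt(645).


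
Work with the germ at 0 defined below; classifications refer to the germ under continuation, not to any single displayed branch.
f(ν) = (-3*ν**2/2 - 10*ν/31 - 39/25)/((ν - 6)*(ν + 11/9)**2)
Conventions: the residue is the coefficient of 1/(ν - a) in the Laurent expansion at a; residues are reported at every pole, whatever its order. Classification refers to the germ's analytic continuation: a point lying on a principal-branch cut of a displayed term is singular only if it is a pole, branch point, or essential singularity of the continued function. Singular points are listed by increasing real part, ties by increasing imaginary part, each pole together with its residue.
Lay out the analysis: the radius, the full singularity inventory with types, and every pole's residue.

Radius of convergence at 0: 11/9.
At -11/9: a pole of order 2; residue -2604567/6548750.
At 6: a pole of order 1; residue -3609279/3274375.

Denominator factor (ν - 6): pole of order 1 at 6, modulus 6.
Denominator factor (ν + 11/9)^2: pole of order 2 at -11/9, modulus 11/9.
The radius of convergence is the smallest modulus among the singular points: 11/9.
At the order-2 pole -11/9 set g(ν) = (ν - (-11/9))^2*f(ν) = (-3*ν**2/2 - 10*ν/31 - 39/25)/(ν - 6).
Order-2 pole: residue = g'(a); g'(-11/9) = -2604567/6548750, so the residue is -2604567/6548750.
At the order-1 pole 6 set g(ν) = (ν - (6))*f(ν) = (-3*ν**2/2 - 10*ν/31 - 39/25)/(ν + 11/9)**2.
Simple pole: residue = g(a) at a = 6, which is -3609279/3274375.
List the singular points by increasing real part (a conjugate pair: the negative imaginary part first).


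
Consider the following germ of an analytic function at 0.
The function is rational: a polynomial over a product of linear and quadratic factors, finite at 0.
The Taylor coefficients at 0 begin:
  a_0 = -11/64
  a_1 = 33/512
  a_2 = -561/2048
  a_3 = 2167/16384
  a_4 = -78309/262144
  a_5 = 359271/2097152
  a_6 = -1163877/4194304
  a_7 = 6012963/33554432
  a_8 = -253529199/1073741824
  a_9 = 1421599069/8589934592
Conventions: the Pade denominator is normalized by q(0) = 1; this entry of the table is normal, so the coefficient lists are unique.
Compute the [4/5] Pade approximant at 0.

Taylor coefficients needed (read off): a_0 = -11/64, a_1 = 33/512, a_2 = -561/2048, a_3 = 2167/16384, a_4 = -78309/262144, a_5 = 359271/2097152, a_6 = -1163877/4194304, a_7 = 6012963/33554432, a_8 = -253529199/1073741824, a_9 = 1421599069/8589934592.
Write the denominator as Q(h) = 1 + q1*h + q2*h^2 + q3*h^3 + q4*h^4 + q5*h^5. Requiring Q*f - P = O(h^10) with deg P <= 4 kills the coefficients of h^5..h^9 in Q*f:
  h^5: a_5 + q1*a_4 + q2*a_3 + q3*a_2 + q4*a_1 + q5*a_0 = 0, i.e. 359271/2097152 + (-78309/262144)*q1 + (2167/16384)*q2 + (-561/2048)*q3 + (33/512)*q4 + (-11/64)*q5 = 0.
  h^6: a_6 + q1*a_5 + q2*a_4 + q3*a_3 + q4*a_2 + q5*a_1 = 0, i.e. -1163877/4194304 + (359271/2097152)*q1 + (-78309/262144)*q2 + (2167/16384)*q3 + (-561/2048)*q4 + (33/512)*q5 = 0.
  h^7: a_7 + q1*a_6 + q2*a_5 + q3*a_4 + q4*a_3 + q5*a_2 = 0, i.e. 6012963/33554432 + (-1163877/4194304)*q1 + (359271/2097152)*q2 + (-78309/262144)*q3 + (2167/16384)*q4 + (-561/2048)*q5 = 0.
  h^8: a_8 + q1*a_7 + q2*a_6 + q3*a_5 + q4*a_4 + q5*a_3 = 0, i.e. -253529199/1073741824 + (6012963/33554432)*q1 + (-1163877/4194304)*q2 + (359271/2097152)*q3 + (-78309/262144)*q4 + (2167/16384)*q5 = 0.
  h^9: a_9 + q1*a_8 + q2*a_7 + q3*a_6 + q4*a_5 + q5*a_4 = 0, i.e. 1421599069/8589934592 + (-253529199/1073741824)*q1 + (6012963/33554432)*q2 + (-1163877/4194304)*q3 + (359271/2097152)*q4 + (-78309/262144)*q5 = 0.
Solving this linear system: q1 = 33965/56952, q2 = -57755/50624, q3 = -235625/404992, q4 = 108415/303744, q5 = 3629/25312.
The numerator is Q*f truncated at degree 4: P0 = a_0 = -11/64; P1 = a_1 + q1*a_0 = -2167/56952; P2 = a_2 + q1*a_1 + q2*a_0 = -187/4746; P3 = a_3 + q1*a_2 + q2*a_1 + q3*a_0 = -11/2373; P4 = a_4 + q1*a_3 + q2*a_2 + q3*a_1 + q4*a_0 = -44/7119.

The Pade approximant has numerator coefficients [-11/64, -2167/56952, -187/4746, -11/2373, -44/7119]; denominator coefficients [1, 33965/56952, -57755/50624, -235625/404992, 108415/303744, 3629/25312].


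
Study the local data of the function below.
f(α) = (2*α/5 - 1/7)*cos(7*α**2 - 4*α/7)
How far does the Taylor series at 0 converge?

The radius of convergence is infinite.

The factor cos(7*α**2 - 4*α/7) is entire and contributes no finite singular point.
The polynomial part has no poles.
No finite singular points: the Taylor series at 0 converges everywhere.


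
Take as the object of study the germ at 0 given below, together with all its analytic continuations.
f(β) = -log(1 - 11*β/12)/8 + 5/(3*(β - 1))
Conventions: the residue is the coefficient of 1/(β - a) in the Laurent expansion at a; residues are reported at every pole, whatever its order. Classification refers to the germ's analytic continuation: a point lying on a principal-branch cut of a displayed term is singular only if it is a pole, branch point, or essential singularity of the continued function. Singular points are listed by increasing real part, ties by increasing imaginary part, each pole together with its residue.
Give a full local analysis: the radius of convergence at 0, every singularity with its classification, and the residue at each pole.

Denominator factor (β - 1): pole of order 1 at 1, modulus 1.
Branch term (-1/8)*log(1 - β/(12/11)): its argument vanishes at β = 12/11, a logarithmic branch point, modulus 12/11.
The radius of convergence is the smallest modulus among the singular points: 1.
The branch term is analytic at 1 and contributes nothing to the residue; only the rational part matters.
At the order-1 pole 1 set g(β) = (β - (1))*(rational part) = 5/3.
Simple pole: residue = g(a) at a = 1, which is 5/3.
List the singular points by increasing real part (a conjugate pair: the negative imaginary part first).

Radius of convergence at 0: 1.
At 1: a pole of order 1; residue 5/3.
At 12/11: a logarithmic branch point.


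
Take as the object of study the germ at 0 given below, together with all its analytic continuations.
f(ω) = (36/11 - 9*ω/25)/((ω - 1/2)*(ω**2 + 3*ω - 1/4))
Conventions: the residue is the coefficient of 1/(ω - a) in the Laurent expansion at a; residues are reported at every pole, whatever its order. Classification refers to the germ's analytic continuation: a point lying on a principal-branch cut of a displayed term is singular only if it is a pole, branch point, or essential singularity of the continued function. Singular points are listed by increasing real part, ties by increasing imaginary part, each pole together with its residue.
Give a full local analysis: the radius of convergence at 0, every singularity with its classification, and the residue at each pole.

Radius of convergence at 0: -3/2 + (1/2)*sqrt(10).
At -3/2 - (1/2)*sqrt(10): a pole of order 1; residue -567/550 + (1233/2750)*sqrt(10).
At -3/2 + (1/2)*sqrt(10): a pole of order 1; residue -567/550 - (1233/2750)*sqrt(10).
At 1/2: a pole of order 1; residue 567/275.


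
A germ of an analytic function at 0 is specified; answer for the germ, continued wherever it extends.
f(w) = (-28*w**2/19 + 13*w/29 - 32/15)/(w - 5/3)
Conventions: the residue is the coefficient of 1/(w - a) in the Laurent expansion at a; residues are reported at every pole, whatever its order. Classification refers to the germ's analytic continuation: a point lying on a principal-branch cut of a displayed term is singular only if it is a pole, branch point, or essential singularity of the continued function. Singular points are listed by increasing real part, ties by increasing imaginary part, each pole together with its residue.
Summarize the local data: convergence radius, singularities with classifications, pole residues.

Denominator factor (w - 5/3): pole of order 1 at 5/3, modulus 5/3.
The radius of convergence is the smallest modulus among the singular points: 5/3.
At the order-1 pole 5/3 set g(w) = (w - (5/3))*f(w) = -28*w**2/19 + 13*w/29 - 32/15.
Simple pole: residue = g(a) at a = 5/3, which is -135871/24795.

Radius of convergence at 0: 5/3.
At 5/3: a pole of order 1; residue -135871/24795.


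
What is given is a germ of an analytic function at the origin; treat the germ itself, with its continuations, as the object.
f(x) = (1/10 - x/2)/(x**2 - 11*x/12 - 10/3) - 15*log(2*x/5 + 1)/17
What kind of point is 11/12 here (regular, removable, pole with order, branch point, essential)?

Denominator factors: x**2 - 11*x/12 - 10/3 = -10/3 at x = 11/12 — none vanishes.
Branch term log(1 - x/(-5/2)): argument at 11/12 is 41/30, nonzero, so 11/12 is not its branch point (a point on a principal cut is still regular for the continued germ).
So the germ continues analytically to 11/12.

The point is a regular point.


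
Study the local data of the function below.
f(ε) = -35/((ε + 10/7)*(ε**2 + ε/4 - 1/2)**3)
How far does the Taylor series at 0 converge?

The radius of convergence is -1/8 + (1/8)*sqrt(33).

Denominator factor (ε + 10/7): pole of order 1 at -10/7, modulus 10/7.
Denominator factor (ε**2 + ε/4 - 1/2)^3: discriminant 33/16, real irrational roots -1/8 + (1/8)*sqrt(33) and -1/8 - (1/8)*sqrt(33); poles of order 3, moduli -1/8 + (1/8)*sqrt(33) and 1/8 + (1/8)*sqrt(33).
The radius of convergence is the smallest modulus among the singular points: -1/8 + (1/8)*sqrt(33).


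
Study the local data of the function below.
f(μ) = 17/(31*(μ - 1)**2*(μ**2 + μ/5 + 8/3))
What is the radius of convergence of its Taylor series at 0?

The radius of convergence is 1.

Denominator factor (μ**2 + μ/5 + 8/3): discriminant -797/75, complex-conjugate roots (-1/10) + ((1/30)*sqrt(2391))*i and (-1/10) - ((1/30)*sqrt(2391))*i; poles of order 1, moduli (2/3)*sqrt(6) and (2/3)*sqrt(6).
Denominator factor (μ - 1)^2: pole of order 2 at 1, modulus 1.
The radius of convergence is the smallest modulus among the singular points: 1.


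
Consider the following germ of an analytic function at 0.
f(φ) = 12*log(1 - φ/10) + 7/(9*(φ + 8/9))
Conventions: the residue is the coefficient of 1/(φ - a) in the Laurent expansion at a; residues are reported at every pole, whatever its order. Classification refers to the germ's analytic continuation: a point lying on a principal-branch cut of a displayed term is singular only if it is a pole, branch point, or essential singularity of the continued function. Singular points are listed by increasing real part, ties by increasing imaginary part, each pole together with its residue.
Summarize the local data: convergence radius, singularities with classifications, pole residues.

Denominator factor (φ + 8/9): pole of order 1 at -8/9, modulus 8/9.
Branch term (12)*log(1 - φ/(10)): its argument vanishes at φ = 10, a logarithmic branch point, modulus 10.
The radius of convergence is the smallest modulus among the singular points: 8/9.
The branch term is analytic at -8/9 and contributes nothing to the residue; only the rational part matters.
At the order-1 pole -8/9 set g(φ) = (φ - (-8/9))*(rational part) = 7/9.
Simple pole: residue = g(a) at a = -8/9, which is 7/9.
List the singular points by increasing real part (a conjugate pair: the negative imaginary part first).

Radius of convergence at 0: 8/9.
At -8/9: a pole of order 1; residue 7/9.
At 10: a logarithmic branch point.


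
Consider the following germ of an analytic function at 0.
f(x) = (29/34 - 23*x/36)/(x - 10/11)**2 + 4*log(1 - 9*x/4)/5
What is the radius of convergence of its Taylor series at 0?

Denominator factor (x - 10/11)^2: pole of order 2 at 10/11, modulus 10/11.
Branch term (4/5)*log(1 - x/(4/9)): its argument vanishes at x = 4/9, a logarithmic branch point, modulus 4/9.
The radius of convergence is the smallest modulus among the singular points: 4/9.

The radius of convergence is 4/9.


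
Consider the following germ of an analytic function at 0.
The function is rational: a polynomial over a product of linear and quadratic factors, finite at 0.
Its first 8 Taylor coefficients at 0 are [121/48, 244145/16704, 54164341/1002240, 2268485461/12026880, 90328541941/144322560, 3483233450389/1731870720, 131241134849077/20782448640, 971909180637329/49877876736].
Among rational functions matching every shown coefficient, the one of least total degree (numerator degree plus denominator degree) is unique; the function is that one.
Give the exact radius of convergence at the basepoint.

The radius of convergence is 4/11.

No rational of total degree below 5 reproduces all 8 coefficients; solving the [2/3] Pade equations on them gives f(θ) = (-12*θ**2/5 + 19*θ/29 + 11/12)/((θ - 4/11)*(θ**2 + 7*θ/3 - 1)), whose expansion matches every shown term.
Denominator factor (θ - 4/11): pole of order 1 at 4/11, modulus 4/11.
Denominator factor (θ**2 + 7*θ/3 - 1): discriminant 85/9, real irrational roots -7/6 + (1/6)*sqrt(85) and -7/6 - (1/6)*sqrt(85); poles of order 1, moduli -7/6 + (1/6)*sqrt(85) and 7/6 + (1/6)*sqrt(85).
The radius of convergence is the smallest modulus among the singular points: 4/11.


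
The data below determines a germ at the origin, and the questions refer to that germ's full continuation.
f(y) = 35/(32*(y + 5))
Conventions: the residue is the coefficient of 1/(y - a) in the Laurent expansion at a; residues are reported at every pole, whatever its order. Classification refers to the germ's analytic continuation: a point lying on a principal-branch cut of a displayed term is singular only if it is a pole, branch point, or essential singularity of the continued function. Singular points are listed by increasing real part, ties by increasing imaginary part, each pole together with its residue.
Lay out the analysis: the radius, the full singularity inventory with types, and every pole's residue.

Denominator factor (y + 5): pole of order 1 at -5, modulus 5.
The radius of convergence is the smallest modulus among the singular points: 5.
At the order-1 pole -5 set g(y) = (y - (-5))*f(y) = 35/32.
Simple pole: residue = g(a) at a = -5, which is 35/32.

Radius of convergence at 0: 5.
At -5: a pole of order 1; residue 35/32.


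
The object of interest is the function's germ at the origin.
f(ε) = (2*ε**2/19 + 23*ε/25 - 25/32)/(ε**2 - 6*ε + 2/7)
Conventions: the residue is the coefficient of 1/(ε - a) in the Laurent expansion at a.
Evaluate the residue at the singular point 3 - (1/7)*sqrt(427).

The factor ε**2 - 6*ε + 2/7 splits as (ε - a)(ε - a') with a = 3 - (1/7)*sqrt(427), a' = 3 + (1/7)*sqrt(427). At the order-1 pole a set g(ε) = (ε - a)*f(ε) = [2*ε**2/19 + 23*ε/25 - 25/32] / (ε - a').
Simple pole: residue = g(a) at a = 3 - (1/7)*sqrt(427), which is 737/950 - (408939/12980800)*sqrt(427).

The residue is 737/950 - (408939/12980800)*sqrt(427).


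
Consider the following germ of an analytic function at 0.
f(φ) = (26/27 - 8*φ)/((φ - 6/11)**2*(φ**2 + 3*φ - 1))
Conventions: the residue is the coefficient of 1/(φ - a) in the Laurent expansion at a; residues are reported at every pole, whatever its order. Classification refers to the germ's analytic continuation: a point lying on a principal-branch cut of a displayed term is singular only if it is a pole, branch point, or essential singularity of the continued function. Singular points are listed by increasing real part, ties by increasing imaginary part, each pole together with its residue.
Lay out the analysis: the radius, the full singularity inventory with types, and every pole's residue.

Radius of convergence at 0: -3/2 + (1/2)*sqrt(13).
At -3/2 - (1/2)*sqrt(13): a pole of order 1; residue -141449/38307 + (3952465/4481919)*sqrt(13).
At -3/2 + (1/2)*sqrt(13): a pole of order 1; residue -141449/38307 - (3952465/4481919)*sqrt(13).
At 6/11: a pole of order 2; residue 282898/38307.


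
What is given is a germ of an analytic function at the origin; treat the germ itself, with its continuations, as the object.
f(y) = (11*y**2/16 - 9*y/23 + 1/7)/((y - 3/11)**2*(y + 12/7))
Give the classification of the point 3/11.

The point is a pole of order 2.

The denominator factor y - 3/11 vanishes at 3/11 and appears to the power 2; the numerator there equals 2473/28336, nonzero, and no other factor vanishes.
Hence a pole whose order is the multiplicity, 2.


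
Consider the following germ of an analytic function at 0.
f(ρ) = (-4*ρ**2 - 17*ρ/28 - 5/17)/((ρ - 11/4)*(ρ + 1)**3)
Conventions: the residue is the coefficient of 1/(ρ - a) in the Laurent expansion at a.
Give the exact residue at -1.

At the order-3 pole -1 set g(ρ) = (ρ - (-1))^3*f(ρ) = (-4*ρ**2 - 17*ρ/28 - 5/17)/(ρ - 11/4).
Order-3 pole: residue = g''(a)/2; g''(-1) = 10904/8925, so the residue is 5452/8925.

The residue is 5452/8925.


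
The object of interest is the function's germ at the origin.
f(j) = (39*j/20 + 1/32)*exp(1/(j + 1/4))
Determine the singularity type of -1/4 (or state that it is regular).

The point is an essential singularity.

The exponent 1/(j - (-1/4)) has a pole at -1/4, so exp(1/(j - (-1/4))) takes every nonzero value near it: an essential singularity (not a pole of any order).


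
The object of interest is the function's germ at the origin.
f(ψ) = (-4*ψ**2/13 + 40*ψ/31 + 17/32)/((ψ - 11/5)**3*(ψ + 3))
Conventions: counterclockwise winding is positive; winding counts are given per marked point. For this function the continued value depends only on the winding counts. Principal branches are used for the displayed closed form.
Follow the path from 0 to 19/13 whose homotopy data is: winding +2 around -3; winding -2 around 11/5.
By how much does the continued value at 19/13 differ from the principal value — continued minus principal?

The function is rational, hence single-valued: continuing it around any pole returns the same value, so the difference is 0.

Continued minus principal equals 0.


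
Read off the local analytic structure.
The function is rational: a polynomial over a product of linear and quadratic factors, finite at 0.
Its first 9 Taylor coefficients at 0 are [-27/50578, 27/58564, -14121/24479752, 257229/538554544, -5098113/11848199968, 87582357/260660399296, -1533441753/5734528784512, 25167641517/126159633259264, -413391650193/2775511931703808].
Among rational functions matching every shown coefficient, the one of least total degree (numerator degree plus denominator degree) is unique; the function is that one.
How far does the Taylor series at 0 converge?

The radius of convergence is -5/2 + (1/2)*sqrt(69).

No rational of total degree below 7 reproduces all 9 coefficients; solving the [0/7] Pade equations on them gives f(ν) = -27/(19*(ν - 2)*(ν**2 - 5*ν - 11)**3), whose expansion matches every shown term.
Denominator factor (ν - 2): pole of order 1 at 2, modulus 2.
Denominator factor (ν**2 - 5*ν - 11)^3: discriminant 69, real irrational roots 5/2 + (1/2)*sqrt(69) and 5/2 - (1/2)*sqrt(69); poles of order 3, moduli 5/2 + (1/2)*sqrt(69) and -5/2 + (1/2)*sqrt(69).
The radius of convergence is the smallest modulus among the singular points: -5/2 + (1/2)*sqrt(69).


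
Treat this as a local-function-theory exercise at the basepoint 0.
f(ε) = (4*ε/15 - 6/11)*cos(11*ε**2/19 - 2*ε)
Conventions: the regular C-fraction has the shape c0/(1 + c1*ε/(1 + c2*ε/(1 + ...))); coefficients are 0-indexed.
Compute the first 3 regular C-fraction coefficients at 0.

Taylor coefficients (expand at 0): a_0 = -6/11, a_1 = 4/15, a_2 = 12/11.
c0 = a_0 = -6/11. Peel one level at a time: if S = 1 + c*ε/S' with S'(0) = 1, then c is the ε-coefficient of S and S' = c*ε/(S - 1).
S_1 = c0/f = 1 + (22/45)*ε + (4534/2025)*ε^2 + ...; c1 = 22/45.
S_2 = c1*ε/(S_1 - 1) = 1 + (-2267/495)*ε + ...; c2 = -2267/495.

The regular C-fraction coefficients are [-6/11, 22/45, -2267/495].


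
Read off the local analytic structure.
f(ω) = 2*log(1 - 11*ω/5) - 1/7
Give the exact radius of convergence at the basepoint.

Branch term (2)*log(1 - ω/(5/11)): its argument vanishes at ω = 5/11, a logarithmic branch point, modulus 5/11.
The radius of convergence is the smallest modulus among the singular points: 5/11.

The radius of convergence is 5/11.


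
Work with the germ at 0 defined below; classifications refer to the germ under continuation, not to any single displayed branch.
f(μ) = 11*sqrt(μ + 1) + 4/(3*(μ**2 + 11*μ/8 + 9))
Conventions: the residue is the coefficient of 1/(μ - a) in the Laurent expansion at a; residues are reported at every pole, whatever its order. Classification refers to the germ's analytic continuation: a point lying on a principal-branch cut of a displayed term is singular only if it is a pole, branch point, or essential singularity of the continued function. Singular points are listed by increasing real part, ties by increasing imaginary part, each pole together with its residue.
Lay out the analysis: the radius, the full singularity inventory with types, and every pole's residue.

Radius of convergence at 0: 1.
At -1: an algebraic (square-root) branch point.
At (-11/16) - ((1/16)*sqrt(2183))*i: a pole of order 1; residue ((32/6549)*sqrt(2183))*i.
At (-11/16) + ((1/16)*sqrt(2183))*i: a pole of order 1; residue -((32/6549)*sqrt(2183))*i.

Denominator factor (μ**2 + 11*μ/8 + 9): discriminant -2183/64, complex-conjugate roots (-11/16) + ((1/16)*sqrt(2183))*i and (-11/16) - ((1/16)*sqrt(2183))*i; poles of order 1, moduli 3 and 3.
Branch term (11)*sqrt(1 - μ/(-1)): its argument vanishes at μ = -1, a square-root branch point, modulus 1.
The radius of convergence is the smallest modulus among the singular points: 1.
The branch term is analytic at (-11/16) - ((1/16)*sqrt(2183))*i and contributes nothing to the residue; only the rational part matters.
The factor μ**2 + 11*μ/8 + 9 splits as (μ - a)(μ - a') with a = (-11/16) - ((1/16)*sqrt(2183))*i, a' = (-11/16) + ((1/16)*sqrt(2183))*i. At the order-1 pole a set g(μ) = (μ - a)*(rational part) = [4/3] / (μ - a').
Simple pole: residue = g(a) at a = (-11/16) - ((1/16)*sqrt(2183))*i, which is ((32/6549)*sqrt(2183))*i.
The branch term is analytic at (-11/16) + ((1/16)*sqrt(2183))*i and contributes nothing to the residue; only the rational part matters.
The factor μ**2 + 11*μ/8 + 9 splits as (μ - a)(μ - a') with a = (-11/16) + ((1/16)*sqrt(2183))*i, a' = (-11/16) - ((1/16)*sqrt(2183))*i. At the order-1 pole a set g(μ) = (μ - a)*(rational part) = [4/3] / (μ - a').
Simple pole: residue = g(a) at a = (-11/16) + ((1/16)*sqrt(2183))*i, which is -((32/6549)*sqrt(2183))*i.
List the singular points by increasing real part (a conjugate pair: the negative imaginary part first).


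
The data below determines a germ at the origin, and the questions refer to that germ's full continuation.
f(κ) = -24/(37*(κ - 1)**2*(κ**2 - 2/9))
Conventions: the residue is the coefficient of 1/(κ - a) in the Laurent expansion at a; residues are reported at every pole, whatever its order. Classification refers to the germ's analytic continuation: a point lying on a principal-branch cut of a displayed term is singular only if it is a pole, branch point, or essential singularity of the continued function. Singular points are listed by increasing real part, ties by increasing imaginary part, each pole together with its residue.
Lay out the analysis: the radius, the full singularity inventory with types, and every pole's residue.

Radius of convergence at 0: (1/3)*sqrt(2).
At -(1/3)*sqrt(2): a pole of order 1; residue -1944/1813 + (1782/1813)*sqrt(2).
At (1/3)*sqrt(2): a pole of order 1; residue -1944/1813 - (1782/1813)*sqrt(2).
At 1: a pole of order 2; residue 3888/1813.

Denominator factor (κ**2 - 2/9): discriminant 8/9, real irrational roots (1/3)*sqrt(2) and -(1/3)*sqrt(2); poles of order 1, moduli (1/3)*sqrt(2) and (1/3)*sqrt(2).
Denominator factor (κ - 1)^2: pole of order 2 at 1, modulus 1.
The radius of convergence is the smallest modulus among the singular points: (1/3)*sqrt(2).
The factor κ**2 - 2/9 splits as (κ - a)(κ - a') with a = -(1/3)*sqrt(2), a' = (1/3)*sqrt(2). At the order-1 pole a set g(κ) = (κ - a)*f(κ) = [-24/(37*(κ - 1)**2)] / (κ - a').
Simple pole: residue = g(a) at a = -(1/3)*sqrt(2), which is -1944/1813 + (1782/1813)*sqrt(2).
The factor κ**2 - 2/9 splits as (κ - a)(κ - a') with a = (1/3)*sqrt(2), a' = -(1/3)*sqrt(2). At the order-1 pole a set g(κ) = (κ - a)*f(κ) = [-24/(37*(κ - 1)**2)] / (κ - a').
Simple pole: residue = g(a) at a = (1/3)*sqrt(2), which is -1944/1813 - (1782/1813)*sqrt(2).
At the order-2 pole 1 set g(κ) = (κ - (1))^2*f(κ) = -24/(37*(κ**2 - 2/9)).
Order-2 pole: residue = g'(a); g'(1) = 3888/1813, so the residue is 3888/1813.
List the singular points by increasing real part (a conjugate pair: the negative imaginary part first).


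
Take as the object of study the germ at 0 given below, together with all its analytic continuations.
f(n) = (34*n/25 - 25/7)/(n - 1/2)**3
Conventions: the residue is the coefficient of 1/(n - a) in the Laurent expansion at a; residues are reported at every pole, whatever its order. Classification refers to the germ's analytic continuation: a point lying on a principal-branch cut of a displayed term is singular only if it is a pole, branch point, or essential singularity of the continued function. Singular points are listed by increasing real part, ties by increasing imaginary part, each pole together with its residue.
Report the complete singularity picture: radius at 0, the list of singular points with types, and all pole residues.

Denominator factor (n - 1/2)^3: pole of order 3 at 1/2, modulus 1/2.
The radius of convergence is the smallest modulus among the singular points: 1/2.
At the order-3 pole 1/2 set g(n) = (n - (1/2))^3*f(n) = 34*n/25 - 25/7.
Order-3 pole: residue = g''(a)/2; g''(1/2) = 0, so the residue is 0.

Radius of convergence at 0: 1/2.
At 1/2: a pole of order 3; residue 0.


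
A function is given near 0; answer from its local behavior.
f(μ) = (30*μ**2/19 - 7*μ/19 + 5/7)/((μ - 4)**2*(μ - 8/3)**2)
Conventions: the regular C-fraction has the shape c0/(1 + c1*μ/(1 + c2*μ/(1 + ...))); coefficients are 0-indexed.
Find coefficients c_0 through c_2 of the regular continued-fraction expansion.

The regular C-fraction coefficients are [45/7168, -279/380, -1161611/424080].

Taylor coefficients (expand at 0): a_0 = 45/7168, a_1 = 2511/544768, a_2 = 19935/1245184.
c0 = a_0 = 45/7168. Peel one level at a time: if S = 1 + c*μ/S' with S'(0) = 1, then c is the μ-coefficient of S and S' = c*μ/(S - 1).
S_1 = c0/f = 1 + (-279/380)*μ + (-1161611/577600)*μ^2 + ...; c1 = -279/380.
S_2 = c1*μ/(S_1 - 1) = 1 + (-1161611/424080)*μ + ...; c2 = -1161611/424080.


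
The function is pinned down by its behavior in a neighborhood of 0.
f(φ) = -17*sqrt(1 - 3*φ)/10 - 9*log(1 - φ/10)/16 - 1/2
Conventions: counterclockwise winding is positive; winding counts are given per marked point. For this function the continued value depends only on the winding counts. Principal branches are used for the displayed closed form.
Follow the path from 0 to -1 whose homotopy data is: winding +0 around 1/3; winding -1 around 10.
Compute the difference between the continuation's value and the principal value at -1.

The rational part is single-valued and drops out of the difference; each branch term changes only by its own monodromy.
(-9/16)*log(1 - φ/(10)): each positive loop around 10 adds 2*pi*i to the log, so winding -1 contributes (-9/16)*(-1)*2*pi*i = (9/8)*pi*i.
(-17/10)*sqrt(1 - φ/(1/3)): winding +0 is even, the square root returns to the same sheet, contribution 0.
Summing the contributions at φ = -1 gives (9/8)*pi*i.

Continued minus principal equals (9/8)*pi*i.


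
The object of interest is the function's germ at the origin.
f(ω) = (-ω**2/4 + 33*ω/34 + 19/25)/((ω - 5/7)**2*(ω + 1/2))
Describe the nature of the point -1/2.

The denominator factor ω + 1/2 vanishes at -1/2 and appears to the power 1; the numerator there equals 1443/6800, nonzero, and no other factor vanishes.
Hence a pole whose order is the multiplicity, 1.

The point is a pole of order 1.


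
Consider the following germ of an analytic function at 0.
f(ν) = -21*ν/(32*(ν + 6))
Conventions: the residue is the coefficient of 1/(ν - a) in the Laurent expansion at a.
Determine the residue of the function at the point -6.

The residue is 63/16.

At the order-1 pole -6 set g(ν) = (ν - (-6))*f(ν) = -21*ν/32.
Simple pole: residue = g(a) at a = -6, which is 63/16.


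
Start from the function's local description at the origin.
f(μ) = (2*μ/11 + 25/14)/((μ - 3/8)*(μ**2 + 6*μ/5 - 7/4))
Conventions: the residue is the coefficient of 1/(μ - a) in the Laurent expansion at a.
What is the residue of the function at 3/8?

The residue is -45680/28567.

At the order-1 pole 3/8 set g(μ) = (μ - (3/8))*f(μ) = (2*μ/11 + 25/14)/(μ**2 + 6*μ/5 - 7/4).
Simple pole: residue = g(a) at a = 3/8, which is -45680/28567.


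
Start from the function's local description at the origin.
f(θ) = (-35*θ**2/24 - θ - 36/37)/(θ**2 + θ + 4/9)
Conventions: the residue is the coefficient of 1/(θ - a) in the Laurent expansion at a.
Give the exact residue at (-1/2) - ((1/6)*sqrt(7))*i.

The factor θ**2 + θ + 4/9 splits as (θ - a)(θ - a') with a = (-1/2) - ((1/6)*sqrt(7))*i, a' = (-1/2) + ((1/6)*sqrt(7))*i. At the order-1 pole a set g(θ) = (θ - a)*f(θ) = [-35*θ**2/24 - θ - 36/37] / (θ - a').
Simple pole: residue = g(a) at a = (-1/2) - ((1/6)*sqrt(7))*i, which is (11/48) - ((1265/5328)*sqrt(7))*i.

The residue is (11/48) - ((1265/5328)*sqrt(7))*i.


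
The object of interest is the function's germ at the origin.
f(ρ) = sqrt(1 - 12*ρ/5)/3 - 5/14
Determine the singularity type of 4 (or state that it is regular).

There is no denominator, hence no pole anywhere.
Branch term sqrt(1 - ρ/(5/12)): argument at 4 is -43/5, nonzero, so 4 is not its branch point (a point on a principal cut is still regular for the continued germ).
So the germ continues analytically to 4.

The point is a regular point.


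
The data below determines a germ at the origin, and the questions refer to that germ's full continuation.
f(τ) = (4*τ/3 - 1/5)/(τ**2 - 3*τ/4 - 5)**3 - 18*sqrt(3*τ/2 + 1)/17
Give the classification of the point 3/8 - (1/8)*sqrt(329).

The denominator factor τ**2 - 3*τ/4 - 5 vanishes at 3/8 - (1/8)*sqrt(329) and appears to the power 3; the numerator there equals 3/10 - (1/6)*sqrt(329), nonzero, and no other factor vanishes.
The branch terms are analytic at this point.
Hence a pole whose order is the multiplicity, 3.

The point is a pole of order 3.


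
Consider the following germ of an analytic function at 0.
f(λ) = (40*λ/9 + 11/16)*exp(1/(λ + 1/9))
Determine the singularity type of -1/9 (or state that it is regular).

The exponent 1/(λ - (-1/9)) has a pole at -1/9, so exp(1/(λ - (-1/9))) takes every nonzero value near it: an essential singularity (not a pole of any order).

The point is an essential singularity.


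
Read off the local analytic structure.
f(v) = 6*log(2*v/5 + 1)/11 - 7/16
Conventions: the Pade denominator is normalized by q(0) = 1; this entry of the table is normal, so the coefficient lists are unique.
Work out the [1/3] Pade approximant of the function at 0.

Taylor coefficients needed (expand at 0): a_0 = -7/16, a_1 = 12/55, a_2 = -12/275, a_3 = 16/1375, a_4 = -24/6875.
Write the denominator as Q(v) = 1 + q1*v + q2*v^2 + q3*v^3. Requiring Q*f - P = O(v^5) with deg P <= 1 kills the coefficients of v^2..v^4 in Q*f:
  v^2: a_2 + q1*a_1 + q2*a_0 = 0, i.e. -12/275 + (12/55)*q1 + (-7/16)*q2 = 0.
  v^3: a_3 + q1*a_2 + q2*a_1 + q3*a_0 = 0, i.e. 16/1375 + (-12/275)*q1 + (12/55)*q2 + (-7/16)*q3 = 0.
  v^4: a_4 + q1*a_3 + q2*a_2 + q3*a_1 = 0, i.e. -24/6875 + (16/1375)*q1 + (-12/275)*q2 + (12/55)*q3 = 0.
Solving this linear system: q1 = 21339/114010, q2 = -1824/285025, q3 = 6752/1425125.
The numerator is Q*f truncated at degree 1: P0 = a_0 = -7/16; P1 = a_1 + q1*a_0 = 2734881/20065760.

The Pade approximant has numerator coefficients [-7/16, 2734881/20065760]; denominator coefficients [1, 21339/114010, -1824/285025, 6752/1425125].


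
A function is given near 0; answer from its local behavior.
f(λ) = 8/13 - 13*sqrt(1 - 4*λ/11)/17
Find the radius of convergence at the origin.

Branch term (-13/17)*sqrt(1 - λ/(11/4)): its argument vanishes at λ = 11/4, a square-root branch point, modulus 11/4.
The radius of convergence is the smallest modulus among the singular points: 11/4.

The radius of convergence is 11/4.


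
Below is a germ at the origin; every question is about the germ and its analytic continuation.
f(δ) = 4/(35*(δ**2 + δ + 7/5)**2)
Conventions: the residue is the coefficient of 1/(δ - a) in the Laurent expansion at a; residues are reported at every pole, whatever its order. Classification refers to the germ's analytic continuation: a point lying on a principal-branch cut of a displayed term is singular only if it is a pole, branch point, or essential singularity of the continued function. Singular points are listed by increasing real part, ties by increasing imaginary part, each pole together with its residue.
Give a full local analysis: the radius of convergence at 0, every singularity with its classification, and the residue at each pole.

Denominator factor (δ**2 + δ + 7/5)^2: discriminant -23/5, complex-conjugate roots (-1/2) + ((1/10)*sqrt(115))*i and (-1/2) - ((1/10)*sqrt(115))*i; poles of order 2, moduli (1/5)*sqrt(35) and (1/5)*sqrt(35).
The radius of convergence is the smallest modulus among the singular points: (1/5)*sqrt(35).
The factor δ**2 + δ + 7/5 splits as (δ - a)(δ - a') with a = (-1/2) - ((1/10)*sqrt(115))*i, a' = (-1/2) + ((1/10)*sqrt(115))*i. At the order-2 pole a set g(δ) = (δ - a)^2*f(δ) = [4/35] / (δ - a')^2.
Order-2 pole: residue = g'(a); g'((-1/2) - ((1/10)*sqrt(115))*i) = ((8/3703)*sqrt(115))*i, so the residue is ((8/3703)*sqrt(115))*i.
The factor δ**2 + δ + 7/5 splits as (δ - a)(δ - a') with a = (-1/2) + ((1/10)*sqrt(115))*i, a' = (-1/2) - ((1/10)*sqrt(115))*i. At the order-2 pole a set g(δ) = (δ - a)^2*f(δ) = [4/35] / (δ - a')^2.
Order-2 pole: residue = g'(a); g'((-1/2) + ((1/10)*sqrt(115))*i) = -((8/3703)*sqrt(115))*i, so the residue is -((8/3703)*sqrt(115))*i.
List the singular points by increasing real part (a conjugate pair: the negative imaginary part first).

Radius of convergence at 0: (1/5)*sqrt(35).
At (-1/2) - ((1/10)*sqrt(115))*i: a pole of order 2; residue ((8/3703)*sqrt(115))*i.
At (-1/2) + ((1/10)*sqrt(115))*i: a pole of order 2; residue -((8/3703)*sqrt(115))*i.


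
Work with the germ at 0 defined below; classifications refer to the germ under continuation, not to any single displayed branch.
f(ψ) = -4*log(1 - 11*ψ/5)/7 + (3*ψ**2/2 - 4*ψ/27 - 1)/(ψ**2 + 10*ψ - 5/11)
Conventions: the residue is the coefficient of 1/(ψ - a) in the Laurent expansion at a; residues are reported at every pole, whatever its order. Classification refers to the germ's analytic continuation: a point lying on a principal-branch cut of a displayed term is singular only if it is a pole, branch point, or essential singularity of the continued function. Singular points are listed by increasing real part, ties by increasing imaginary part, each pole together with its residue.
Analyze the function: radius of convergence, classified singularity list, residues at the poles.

Radius of convergence at 0: -5 + (2/11)*sqrt(770).
At -5 - (2/11)*sqrt(770): a pole of order 1; residue -409/54 - (44801/166320)*sqrt(770).
At -5 + (2/11)*sqrt(770): a pole of order 1; residue -409/54 + (44801/166320)*sqrt(770).
At 5/11: a logarithmic branch point.

Denominator factor (ψ**2 + 10*ψ - 5/11): discriminant 1120/11, real irrational roots -5 + (2/11)*sqrt(770) and -5 - (2/11)*sqrt(770); poles of order 1, moduli -5 + (2/11)*sqrt(770) and 5 + (2/11)*sqrt(770).
Branch term (-4/7)*log(1 - ψ/(5/11)): its argument vanishes at ψ = 5/11, a logarithmic branch point, modulus 5/11.
The radius of convergence is the smallest modulus among the singular points: -5 + (2/11)*sqrt(770).
The branch term is analytic at -5 - (2/11)*sqrt(770) and contributes nothing to the residue; only the rational part matters.
The factor ψ**2 + 10*ψ - 5/11 splits as (ψ - a)(ψ - a') with a = -5 - (2/11)*sqrt(770), a' = -5 + (2/11)*sqrt(770). At the order-1 pole a set g(ψ) = (ψ - a)*(rational part) = [3*ψ**2/2 - 4*ψ/27 - 1] / (ψ - a').
Simple pole: residue = g(a) at a = -5 - (2/11)*sqrt(770), which is -409/54 - (44801/166320)*sqrt(770).
The branch term is analytic at -5 + (2/11)*sqrt(770) and contributes nothing to the residue; only the rational part matters.
The factor ψ**2 + 10*ψ - 5/11 splits as (ψ - a)(ψ - a') with a = -5 + (2/11)*sqrt(770), a' = -5 - (2/11)*sqrt(770). At the order-1 pole a set g(ψ) = (ψ - a)*(rational part) = [3*ψ**2/2 - 4*ψ/27 - 1] / (ψ - a').
Simple pole: residue = g(a) at a = -5 + (2/11)*sqrt(770), which is -409/54 + (44801/166320)*sqrt(770).
List the singular points by increasing real part (a conjugate pair: the negative imaginary part first).
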